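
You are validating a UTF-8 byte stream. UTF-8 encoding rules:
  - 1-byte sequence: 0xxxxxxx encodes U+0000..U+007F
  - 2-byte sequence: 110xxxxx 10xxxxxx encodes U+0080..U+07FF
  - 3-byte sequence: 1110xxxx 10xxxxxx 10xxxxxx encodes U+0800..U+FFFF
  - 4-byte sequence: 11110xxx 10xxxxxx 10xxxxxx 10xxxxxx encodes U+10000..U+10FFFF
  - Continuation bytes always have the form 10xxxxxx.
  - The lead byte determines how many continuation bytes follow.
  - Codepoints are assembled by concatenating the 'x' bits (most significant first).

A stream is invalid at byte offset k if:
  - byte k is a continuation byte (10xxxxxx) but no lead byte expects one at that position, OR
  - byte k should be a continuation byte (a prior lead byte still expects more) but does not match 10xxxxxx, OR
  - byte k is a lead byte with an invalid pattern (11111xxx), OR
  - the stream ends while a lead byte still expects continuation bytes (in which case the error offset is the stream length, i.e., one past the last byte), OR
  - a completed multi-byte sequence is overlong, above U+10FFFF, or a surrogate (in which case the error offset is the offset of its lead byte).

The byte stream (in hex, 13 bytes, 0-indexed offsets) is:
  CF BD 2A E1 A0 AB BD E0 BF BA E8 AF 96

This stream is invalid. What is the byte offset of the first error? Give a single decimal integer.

Byte[0]=CF: 2-byte lead, need 1 cont bytes. acc=0xF
Byte[1]=BD: continuation. acc=(acc<<6)|0x3D=0x3FD
Completed: cp=U+03FD (starts at byte 0)
Byte[2]=2A: 1-byte ASCII. cp=U+002A
Byte[3]=E1: 3-byte lead, need 2 cont bytes. acc=0x1
Byte[4]=A0: continuation. acc=(acc<<6)|0x20=0x60
Byte[5]=AB: continuation. acc=(acc<<6)|0x2B=0x182B
Completed: cp=U+182B (starts at byte 3)
Byte[6]=BD: INVALID lead byte (not 0xxx/110x/1110/11110)

Answer: 6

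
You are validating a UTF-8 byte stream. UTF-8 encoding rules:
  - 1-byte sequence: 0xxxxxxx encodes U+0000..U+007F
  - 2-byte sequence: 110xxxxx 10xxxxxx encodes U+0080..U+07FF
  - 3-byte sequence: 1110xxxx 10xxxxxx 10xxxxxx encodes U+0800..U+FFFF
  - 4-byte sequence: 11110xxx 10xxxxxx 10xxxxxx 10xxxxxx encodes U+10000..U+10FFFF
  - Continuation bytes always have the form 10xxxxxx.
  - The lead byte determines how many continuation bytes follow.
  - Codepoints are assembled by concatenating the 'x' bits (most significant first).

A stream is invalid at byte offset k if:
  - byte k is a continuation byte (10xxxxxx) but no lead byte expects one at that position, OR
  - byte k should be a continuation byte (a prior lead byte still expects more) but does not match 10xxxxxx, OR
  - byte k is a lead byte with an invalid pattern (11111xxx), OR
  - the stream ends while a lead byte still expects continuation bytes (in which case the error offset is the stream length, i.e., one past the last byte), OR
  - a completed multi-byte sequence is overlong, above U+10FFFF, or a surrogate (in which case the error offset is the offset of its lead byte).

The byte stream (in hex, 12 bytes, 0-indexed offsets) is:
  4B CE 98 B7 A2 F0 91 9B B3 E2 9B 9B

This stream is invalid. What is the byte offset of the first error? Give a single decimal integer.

Answer: 3

Derivation:
Byte[0]=4B: 1-byte ASCII. cp=U+004B
Byte[1]=CE: 2-byte lead, need 1 cont bytes. acc=0xE
Byte[2]=98: continuation. acc=(acc<<6)|0x18=0x398
Completed: cp=U+0398 (starts at byte 1)
Byte[3]=B7: INVALID lead byte (not 0xxx/110x/1110/11110)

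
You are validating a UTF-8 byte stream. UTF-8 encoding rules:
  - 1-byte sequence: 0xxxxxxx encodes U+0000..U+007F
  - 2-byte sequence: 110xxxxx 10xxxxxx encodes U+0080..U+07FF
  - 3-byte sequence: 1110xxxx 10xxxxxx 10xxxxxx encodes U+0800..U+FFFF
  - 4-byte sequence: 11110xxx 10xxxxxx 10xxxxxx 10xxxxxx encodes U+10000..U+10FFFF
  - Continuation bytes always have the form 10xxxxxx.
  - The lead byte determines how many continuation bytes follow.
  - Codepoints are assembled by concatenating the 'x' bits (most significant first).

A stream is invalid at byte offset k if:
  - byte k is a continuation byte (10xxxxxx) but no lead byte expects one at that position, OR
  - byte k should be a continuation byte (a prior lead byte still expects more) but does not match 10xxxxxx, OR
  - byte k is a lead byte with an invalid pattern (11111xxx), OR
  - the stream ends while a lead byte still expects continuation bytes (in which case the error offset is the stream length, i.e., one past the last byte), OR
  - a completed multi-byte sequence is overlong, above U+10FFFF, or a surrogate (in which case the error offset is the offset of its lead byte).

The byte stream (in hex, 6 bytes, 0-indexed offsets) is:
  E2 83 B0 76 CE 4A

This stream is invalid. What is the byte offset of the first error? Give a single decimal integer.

Answer: 5

Derivation:
Byte[0]=E2: 3-byte lead, need 2 cont bytes. acc=0x2
Byte[1]=83: continuation. acc=(acc<<6)|0x03=0x83
Byte[2]=B0: continuation. acc=(acc<<6)|0x30=0x20F0
Completed: cp=U+20F0 (starts at byte 0)
Byte[3]=76: 1-byte ASCII. cp=U+0076
Byte[4]=CE: 2-byte lead, need 1 cont bytes. acc=0xE
Byte[5]=4A: expected 10xxxxxx continuation. INVALID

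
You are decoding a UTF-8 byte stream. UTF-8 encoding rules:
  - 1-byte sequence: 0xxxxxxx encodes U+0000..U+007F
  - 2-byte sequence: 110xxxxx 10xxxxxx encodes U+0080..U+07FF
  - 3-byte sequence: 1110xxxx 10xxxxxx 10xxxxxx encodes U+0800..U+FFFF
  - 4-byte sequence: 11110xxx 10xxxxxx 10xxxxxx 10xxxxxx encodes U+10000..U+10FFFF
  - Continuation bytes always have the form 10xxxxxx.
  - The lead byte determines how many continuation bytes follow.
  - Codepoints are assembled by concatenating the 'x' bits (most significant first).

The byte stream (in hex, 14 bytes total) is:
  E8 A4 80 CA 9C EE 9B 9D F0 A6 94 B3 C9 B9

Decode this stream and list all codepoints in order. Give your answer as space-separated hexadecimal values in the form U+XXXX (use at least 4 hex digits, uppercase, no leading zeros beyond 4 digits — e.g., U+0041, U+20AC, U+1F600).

Byte[0]=E8: 3-byte lead, need 2 cont bytes. acc=0x8
Byte[1]=A4: continuation. acc=(acc<<6)|0x24=0x224
Byte[2]=80: continuation. acc=(acc<<6)|0x00=0x8900
Completed: cp=U+8900 (starts at byte 0)
Byte[3]=CA: 2-byte lead, need 1 cont bytes. acc=0xA
Byte[4]=9C: continuation. acc=(acc<<6)|0x1C=0x29C
Completed: cp=U+029C (starts at byte 3)
Byte[5]=EE: 3-byte lead, need 2 cont bytes. acc=0xE
Byte[6]=9B: continuation. acc=(acc<<6)|0x1B=0x39B
Byte[7]=9D: continuation. acc=(acc<<6)|0x1D=0xE6DD
Completed: cp=U+E6DD (starts at byte 5)
Byte[8]=F0: 4-byte lead, need 3 cont bytes. acc=0x0
Byte[9]=A6: continuation. acc=(acc<<6)|0x26=0x26
Byte[10]=94: continuation. acc=(acc<<6)|0x14=0x994
Byte[11]=B3: continuation. acc=(acc<<6)|0x33=0x26533
Completed: cp=U+26533 (starts at byte 8)
Byte[12]=C9: 2-byte lead, need 1 cont bytes. acc=0x9
Byte[13]=B9: continuation. acc=(acc<<6)|0x39=0x279
Completed: cp=U+0279 (starts at byte 12)

Answer: U+8900 U+029C U+E6DD U+26533 U+0279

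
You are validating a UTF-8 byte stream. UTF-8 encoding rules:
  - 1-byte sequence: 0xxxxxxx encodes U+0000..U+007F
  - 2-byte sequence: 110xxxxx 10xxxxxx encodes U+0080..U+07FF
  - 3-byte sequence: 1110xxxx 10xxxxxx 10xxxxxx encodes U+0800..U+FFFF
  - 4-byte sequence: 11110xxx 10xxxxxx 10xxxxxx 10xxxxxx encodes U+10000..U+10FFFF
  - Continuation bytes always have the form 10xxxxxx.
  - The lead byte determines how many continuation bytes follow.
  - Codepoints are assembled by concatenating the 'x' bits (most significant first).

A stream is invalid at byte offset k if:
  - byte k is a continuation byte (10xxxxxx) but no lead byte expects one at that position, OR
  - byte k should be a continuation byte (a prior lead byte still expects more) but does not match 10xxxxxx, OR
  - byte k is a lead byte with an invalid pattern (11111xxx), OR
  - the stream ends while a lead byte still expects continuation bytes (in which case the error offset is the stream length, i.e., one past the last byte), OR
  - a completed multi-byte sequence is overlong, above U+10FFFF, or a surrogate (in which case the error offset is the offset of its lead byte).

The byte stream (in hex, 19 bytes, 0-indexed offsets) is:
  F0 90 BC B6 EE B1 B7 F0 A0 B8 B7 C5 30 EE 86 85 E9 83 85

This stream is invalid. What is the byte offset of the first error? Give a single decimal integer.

Byte[0]=F0: 4-byte lead, need 3 cont bytes. acc=0x0
Byte[1]=90: continuation. acc=(acc<<6)|0x10=0x10
Byte[2]=BC: continuation. acc=(acc<<6)|0x3C=0x43C
Byte[3]=B6: continuation. acc=(acc<<6)|0x36=0x10F36
Completed: cp=U+10F36 (starts at byte 0)
Byte[4]=EE: 3-byte lead, need 2 cont bytes. acc=0xE
Byte[5]=B1: continuation. acc=(acc<<6)|0x31=0x3B1
Byte[6]=B7: continuation. acc=(acc<<6)|0x37=0xEC77
Completed: cp=U+EC77 (starts at byte 4)
Byte[7]=F0: 4-byte lead, need 3 cont bytes. acc=0x0
Byte[8]=A0: continuation. acc=(acc<<6)|0x20=0x20
Byte[9]=B8: continuation. acc=(acc<<6)|0x38=0x838
Byte[10]=B7: continuation. acc=(acc<<6)|0x37=0x20E37
Completed: cp=U+20E37 (starts at byte 7)
Byte[11]=C5: 2-byte lead, need 1 cont bytes. acc=0x5
Byte[12]=30: expected 10xxxxxx continuation. INVALID

Answer: 12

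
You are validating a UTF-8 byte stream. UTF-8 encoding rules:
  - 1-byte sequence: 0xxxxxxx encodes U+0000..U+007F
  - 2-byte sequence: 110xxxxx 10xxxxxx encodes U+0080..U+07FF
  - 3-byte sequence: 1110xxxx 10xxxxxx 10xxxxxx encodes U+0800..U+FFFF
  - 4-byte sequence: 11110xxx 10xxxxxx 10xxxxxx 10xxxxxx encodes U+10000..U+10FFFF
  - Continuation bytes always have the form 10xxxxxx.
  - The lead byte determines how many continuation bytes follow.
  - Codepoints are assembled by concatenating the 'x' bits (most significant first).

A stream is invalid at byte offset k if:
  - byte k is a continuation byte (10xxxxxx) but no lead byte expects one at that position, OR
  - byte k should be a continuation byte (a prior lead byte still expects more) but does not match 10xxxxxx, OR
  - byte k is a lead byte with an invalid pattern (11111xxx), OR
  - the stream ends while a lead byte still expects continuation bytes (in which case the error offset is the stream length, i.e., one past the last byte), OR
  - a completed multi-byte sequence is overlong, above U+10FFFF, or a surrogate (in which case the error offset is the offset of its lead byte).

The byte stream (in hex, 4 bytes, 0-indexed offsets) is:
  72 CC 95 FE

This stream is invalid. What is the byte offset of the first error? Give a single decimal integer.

Byte[0]=72: 1-byte ASCII. cp=U+0072
Byte[1]=CC: 2-byte lead, need 1 cont bytes. acc=0xC
Byte[2]=95: continuation. acc=(acc<<6)|0x15=0x315
Completed: cp=U+0315 (starts at byte 1)
Byte[3]=FE: INVALID lead byte (not 0xxx/110x/1110/11110)

Answer: 3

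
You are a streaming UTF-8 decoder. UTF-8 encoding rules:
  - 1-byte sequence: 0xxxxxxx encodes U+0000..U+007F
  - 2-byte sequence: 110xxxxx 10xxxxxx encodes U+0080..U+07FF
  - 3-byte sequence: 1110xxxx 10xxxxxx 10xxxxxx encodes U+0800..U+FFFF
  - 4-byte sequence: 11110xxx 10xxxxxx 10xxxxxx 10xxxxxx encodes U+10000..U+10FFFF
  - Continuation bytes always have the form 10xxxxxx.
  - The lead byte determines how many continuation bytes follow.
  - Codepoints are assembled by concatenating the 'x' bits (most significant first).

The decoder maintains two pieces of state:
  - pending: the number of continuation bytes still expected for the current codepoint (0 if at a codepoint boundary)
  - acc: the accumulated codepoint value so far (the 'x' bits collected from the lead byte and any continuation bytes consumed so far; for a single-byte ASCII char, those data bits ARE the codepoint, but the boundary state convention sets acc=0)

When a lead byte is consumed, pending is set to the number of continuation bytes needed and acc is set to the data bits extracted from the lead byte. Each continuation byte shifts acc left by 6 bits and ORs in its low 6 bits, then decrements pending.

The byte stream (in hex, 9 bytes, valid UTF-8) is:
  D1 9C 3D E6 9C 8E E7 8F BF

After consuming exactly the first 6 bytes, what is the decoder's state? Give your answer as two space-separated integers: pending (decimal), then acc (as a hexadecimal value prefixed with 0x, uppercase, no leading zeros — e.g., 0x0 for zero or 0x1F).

Answer: 0 0x670E

Derivation:
Byte[0]=D1: 2-byte lead. pending=1, acc=0x11
Byte[1]=9C: continuation. acc=(acc<<6)|0x1C=0x45C, pending=0
Byte[2]=3D: 1-byte. pending=0, acc=0x0
Byte[3]=E6: 3-byte lead. pending=2, acc=0x6
Byte[4]=9C: continuation. acc=(acc<<6)|0x1C=0x19C, pending=1
Byte[5]=8E: continuation. acc=(acc<<6)|0x0E=0x670E, pending=0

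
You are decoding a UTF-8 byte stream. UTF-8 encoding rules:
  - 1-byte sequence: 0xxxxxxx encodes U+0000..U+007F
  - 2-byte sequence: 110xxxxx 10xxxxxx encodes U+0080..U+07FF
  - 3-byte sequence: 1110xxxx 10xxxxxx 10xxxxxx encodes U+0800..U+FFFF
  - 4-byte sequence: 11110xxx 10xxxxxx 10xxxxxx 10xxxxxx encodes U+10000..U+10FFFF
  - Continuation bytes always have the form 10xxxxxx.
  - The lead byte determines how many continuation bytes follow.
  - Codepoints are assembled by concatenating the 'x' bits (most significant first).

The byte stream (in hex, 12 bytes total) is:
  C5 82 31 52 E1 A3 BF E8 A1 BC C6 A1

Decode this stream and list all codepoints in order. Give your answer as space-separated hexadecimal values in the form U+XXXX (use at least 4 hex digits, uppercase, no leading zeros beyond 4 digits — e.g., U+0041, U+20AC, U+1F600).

Byte[0]=C5: 2-byte lead, need 1 cont bytes. acc=0x5
Byte[1]=82: continuation. acc=(acc<<6)|0x02=0x142
Completed: cp=U+0142 (starts at byte 0)
Byte[2]=31: 1-byte ASCII. cp=U+0031
Byte[3]=52: 1-byte ASCII. cp=U+0052
Byte[4]=E1: 3-byte lead, need 2 cont bytes. acc=0x1
Byte[5]=A3: continuation. acc=(acc<<6)|0x23=0x63
Byte[6]=BF: continuation. acc=(acc<<6)|0x3F=0x18FF
Completed: cp=U+18FF (starts at byte 4)
Byte[7]=E8: 3-byte lead, need 2 cont bytes. acc=0x8
Byte[8]=A1: continuation. acc=(acc<<6)|0x21=0x221
Byte[9]=BC: continuation. acc=(acc<<6)|0x3C=0x887C
Completed: cp=U+887C (starts at byte 7)
Byte[10]=C6: 2-byte lead, need 1 cont bytes. acc=0x6
Byte[11]=A1: continuation. acc=(acc<<6)|0x21=0x1A1
Completed: cp=U+01A1 (starts at byte 10)

Answer: U+0142 U+0031 U+0052 U+18FF U+887C U+01A1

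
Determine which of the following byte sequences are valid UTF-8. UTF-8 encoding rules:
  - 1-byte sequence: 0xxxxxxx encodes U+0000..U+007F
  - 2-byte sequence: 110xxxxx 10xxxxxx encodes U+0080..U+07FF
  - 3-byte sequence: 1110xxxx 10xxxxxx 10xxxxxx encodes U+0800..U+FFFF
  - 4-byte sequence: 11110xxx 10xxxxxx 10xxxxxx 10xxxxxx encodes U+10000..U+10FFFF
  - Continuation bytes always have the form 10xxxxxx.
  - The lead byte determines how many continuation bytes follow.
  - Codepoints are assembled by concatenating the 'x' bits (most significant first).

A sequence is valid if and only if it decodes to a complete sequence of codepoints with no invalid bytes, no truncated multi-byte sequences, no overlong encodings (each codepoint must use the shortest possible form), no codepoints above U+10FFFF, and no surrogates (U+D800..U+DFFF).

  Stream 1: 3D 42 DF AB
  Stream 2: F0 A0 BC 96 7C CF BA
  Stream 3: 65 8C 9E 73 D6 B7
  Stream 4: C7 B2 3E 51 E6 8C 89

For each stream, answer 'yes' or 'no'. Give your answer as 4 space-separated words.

Stream 1: decodes cleanly. VALID
Stream 2: decodes cleanly. VALID
Stream 3: error at byte offset 1. INVALID
Stream 4: decodes cleanly. VALID

Answer: yes yes no yes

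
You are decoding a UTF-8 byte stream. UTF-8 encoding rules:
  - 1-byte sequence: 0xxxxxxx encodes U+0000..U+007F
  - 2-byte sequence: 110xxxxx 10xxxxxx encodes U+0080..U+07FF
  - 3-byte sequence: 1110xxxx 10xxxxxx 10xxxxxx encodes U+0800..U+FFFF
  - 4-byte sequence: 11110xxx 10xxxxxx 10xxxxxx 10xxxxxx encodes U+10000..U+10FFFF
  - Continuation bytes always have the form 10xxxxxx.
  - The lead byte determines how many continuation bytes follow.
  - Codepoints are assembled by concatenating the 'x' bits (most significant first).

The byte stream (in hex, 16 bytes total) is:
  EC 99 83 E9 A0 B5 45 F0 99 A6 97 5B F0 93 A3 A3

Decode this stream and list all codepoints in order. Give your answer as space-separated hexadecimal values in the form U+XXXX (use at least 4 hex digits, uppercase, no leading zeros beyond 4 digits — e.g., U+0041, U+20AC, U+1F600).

Byte[0]=EC: 3-byte lead, need 2 cont bytes. acc=0xC
Byte[1]=99: continuation. acc=(acc<<6)|0x19=0x319
Byte[2]=83: continuation. acc=(acc<<6)|0x03=0xC643
Completed: cp=U+C643 (starts at byte 0)
Byte[3]=E9: 3-byte lead, need 2 cont bytes. acc=0x9
Byte[4]=A0: continuation. acc=(acc<<6)|0x20=0x260
Byte[5]=B5: continuation. acc=(acc<<6)|0x35=0x9835
Completed: cp=U+9835 (starts at byte 3)
Byte[6]=45: 1-byte ASCII. cp=U+0045
Byte[7]=F0: 4-byte lead, need 3 cont bytes. acc=0x0
Byte[8]=99: continuation. acc=(acc<<6)|0x19=0x19
Byte[9]=A6: continuation. acc=(acc<<6)|0x26=0x666
Byte[10]=97: continuation. acc=(acc<<6)|0x17=0x19997
Completed: cp=U+19997 (starts at byte 7)
Byte[11]=5B: 1-byte ASCII. cp=U+005B
Byte[12]=F0: 4-byte lead, need 3 cont bytes. acc=0x0
Byte[13]=93: continuation. acc=(acc<<6)|0x13=0x13
Byte[14]=A3: continuation. acc=(acc<<6)|0x23=0x4E3
Byte[15]=A3: continuation. acc=(acc<<6)|0x23=0x138E3
Completed: cp=U+138E3 (starts at byte 12)

Answer: U+C643 U+9835 U+0045 U+19997 U+005B U+138E3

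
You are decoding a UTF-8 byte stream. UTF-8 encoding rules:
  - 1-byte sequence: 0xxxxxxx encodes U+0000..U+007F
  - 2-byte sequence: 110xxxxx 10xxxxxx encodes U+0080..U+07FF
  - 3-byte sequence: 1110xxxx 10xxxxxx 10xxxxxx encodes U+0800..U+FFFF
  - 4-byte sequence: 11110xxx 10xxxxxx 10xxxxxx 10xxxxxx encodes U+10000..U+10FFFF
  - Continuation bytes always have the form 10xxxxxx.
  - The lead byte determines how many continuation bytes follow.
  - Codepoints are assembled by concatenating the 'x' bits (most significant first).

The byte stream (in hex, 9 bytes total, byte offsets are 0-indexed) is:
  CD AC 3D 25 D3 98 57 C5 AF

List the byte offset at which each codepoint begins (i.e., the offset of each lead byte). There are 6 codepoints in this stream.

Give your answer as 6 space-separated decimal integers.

Byte[0]=CD: 2-byte lead, need 1 cont bytes. acc=0xD
Byte[1]=AC: continuation. acc=(acc<<6)|0x2C=0x36C
Completed: cp=U+036C (starts at byte 0)
Byte[2]=3D: 1-byte ASCII. cp=U+003D
Byte[3]=25: 1-byte ASCII. cp=U+0025
Byte[4]=D3: 2-byte lead, need 1 cont bytes. acc=0x13
Byte[5]=98: continuation. acc=(acc<<6)|0x18=0x4D8
Completed: cp=U+04D8 (starts at byte 4)
Byte[6]=57: 1-byte ASCII. cp=U+0057
Byte[7]=C5: 2-byte lead, need 1 cont bytes. acc=0x5
Byte[8]=AF: continuation. acc=(acc<<6)|0x2F=0x16F
Completed: cp=U+016F (starts at byte 7)

Answer: 0 2 3 4 6 7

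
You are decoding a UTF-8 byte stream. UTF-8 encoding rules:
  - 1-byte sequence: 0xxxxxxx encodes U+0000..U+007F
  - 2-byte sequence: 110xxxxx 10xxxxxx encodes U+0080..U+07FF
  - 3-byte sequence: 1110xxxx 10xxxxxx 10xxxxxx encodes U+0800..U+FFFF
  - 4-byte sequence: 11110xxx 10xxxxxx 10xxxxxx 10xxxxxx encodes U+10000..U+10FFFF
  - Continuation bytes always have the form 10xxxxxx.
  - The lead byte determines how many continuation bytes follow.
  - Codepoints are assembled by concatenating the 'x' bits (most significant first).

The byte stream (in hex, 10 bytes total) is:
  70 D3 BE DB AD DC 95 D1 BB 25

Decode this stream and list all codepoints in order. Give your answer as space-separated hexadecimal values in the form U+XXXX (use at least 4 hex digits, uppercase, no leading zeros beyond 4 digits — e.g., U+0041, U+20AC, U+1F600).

Byte[0]=70: 1-byte ASCII. cp=U+0070
Byte[1]=D3: 2-byte lead, need 1 cont bytes. acc=0x13
Byte[2]=BE: continuation. acc=(acc<<6)|0x3E=0x4FE
Completed: cp=U+04FE (starts at byte 1)
Byte[3]=DB: 2-byte lead, need 1 cont bytes. acc=0x1B
Byte[4]=AD: continuation. acc=(acc<<6)|0x2D=0x6ED
Completed: cp=U+06ED (starts at byte 3)
Byte[5]=DC: 2-byte lead, need 1 cont bytes. acc=0x1C
Byte[6]=95: continuation. acc=(acc<<6)|0x15=0x715
Completed: cp=U+0715 (starts at byte 5)
Byte[7]=D1: 2-byte lead, need 1 cont bytes. acc=0x11
Byte[8]=BB: continuation. acc=(acc<<6)|0x3B=0x47B
Completed: cp=U+047B (starts at byte 7)
Byte[9]=25: 1-byte ASCII. cp=U+0025

Answer: U+0070 U+04FE U+06ED U+0715 U+047B U+0025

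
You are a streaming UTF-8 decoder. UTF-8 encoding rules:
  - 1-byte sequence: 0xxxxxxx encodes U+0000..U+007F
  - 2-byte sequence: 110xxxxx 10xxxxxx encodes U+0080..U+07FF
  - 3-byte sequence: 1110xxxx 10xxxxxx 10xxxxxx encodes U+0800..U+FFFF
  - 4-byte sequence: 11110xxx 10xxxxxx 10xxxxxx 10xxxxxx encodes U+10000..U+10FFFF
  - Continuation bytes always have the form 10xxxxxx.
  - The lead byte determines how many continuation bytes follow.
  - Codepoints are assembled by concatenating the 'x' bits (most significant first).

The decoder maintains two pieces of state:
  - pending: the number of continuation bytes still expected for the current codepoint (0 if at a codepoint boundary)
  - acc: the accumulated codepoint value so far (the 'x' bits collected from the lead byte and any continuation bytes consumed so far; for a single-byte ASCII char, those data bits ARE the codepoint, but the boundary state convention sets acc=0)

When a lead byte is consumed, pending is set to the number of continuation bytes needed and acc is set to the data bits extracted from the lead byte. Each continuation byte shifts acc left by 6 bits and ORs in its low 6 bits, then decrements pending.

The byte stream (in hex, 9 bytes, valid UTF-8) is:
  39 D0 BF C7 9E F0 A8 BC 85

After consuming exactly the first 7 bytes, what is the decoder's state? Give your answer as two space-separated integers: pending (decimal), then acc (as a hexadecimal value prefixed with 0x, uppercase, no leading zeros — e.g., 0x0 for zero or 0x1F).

Answer: 2 0x28

Derivation:
Byte[0]=39: 1-byte. pending=0, acc=0x0
Byte[1]=D0: 2-byte lead. pending=1, acc=0x10
Byte[2]=BF: continuation. acc=(acc<<6)|0x3F=0x43F, pending=0
Byte[3]=C7: 2-byte lead. pending=1, acc=0x7
Byte[4]=9E: continuation. acc=(acc<<6)|0x1E=0x1DE, pending=0
Byte[5]=F0: 4-byte lead. pending=3, acc=0x0
Byte[6]=A8: continuation. acc=(acc<<6)|0x28=0x28, pending=2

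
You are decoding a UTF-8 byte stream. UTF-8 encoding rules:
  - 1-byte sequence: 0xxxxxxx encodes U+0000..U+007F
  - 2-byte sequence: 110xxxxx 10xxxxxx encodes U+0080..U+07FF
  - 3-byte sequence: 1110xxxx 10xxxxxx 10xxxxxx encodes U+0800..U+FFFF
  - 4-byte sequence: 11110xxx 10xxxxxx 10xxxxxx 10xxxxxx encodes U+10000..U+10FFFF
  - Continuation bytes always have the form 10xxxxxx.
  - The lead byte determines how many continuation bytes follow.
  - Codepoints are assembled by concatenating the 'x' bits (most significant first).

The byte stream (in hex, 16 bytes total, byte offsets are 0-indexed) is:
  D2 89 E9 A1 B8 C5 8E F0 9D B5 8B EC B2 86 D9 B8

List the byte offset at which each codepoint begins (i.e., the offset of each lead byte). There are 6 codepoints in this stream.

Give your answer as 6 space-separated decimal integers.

Byte[0]=D2: 2-byte lead, need 1 cont bytes. acc=0x12
Byte[1]=89: continuation. acc=(acc<<6)|0x09=0x489
Completed: cp=U+0489 (starts at byte 0)
Byte[2]=E9: 3-byte lead, need 2 cont bytes. acc=0x9
Byte[3]=A1: continuation. acc=(acc<<6)|0x21=0x261
Byte[4]=B8: continuation. acc=(acc<<6)|0x38=0x9878
Completed: cp=U+9878 (starts at byte 2)
Byte[5]=C5: 2-byte lead, need 1 cont bytes. acc=0x5
Byte[6]=8E: continuation. acc=(acc<<6)|0x0E=0x14E
Completed: cp=U+014E (starts at byte 5)
Byte[7]=F0: 4-byte lead, need 3 cont bytes. acc=0x0
Byte[8]=9D: continuation. acc=(acc<<6)|0x1D=0x1D
Byte[9]=B5: continuation. acc=(acc<<6)|0x35=0x775
Byte[10]=8B: continuation. acc=(acc<<6)|0x0B=0x1DD4B
Completed: cp=U+1DD4B (starts at byte 7)
Byte[11]=EC: 3-byte lead, need 2 cont bytes. acc=0xC
Byte[12]=B2: continuation. acc=(acc<<6)|0x32=0x332
Byte[13]=86: continuation. acc=(acc<<6)|0x06=0xCC86
Completed: cp=U+CC86 (starts at byte 11)
Byte[14]=D9: 2-byte lead, need 1 cont bytes. acc=0x19
Byte[15]=B8: continuation. acc=(acc<<6)|0x38=0x678
Completed: cp=U+0678 (starts at byte 14)

Answer: 0 2 5 7 11 14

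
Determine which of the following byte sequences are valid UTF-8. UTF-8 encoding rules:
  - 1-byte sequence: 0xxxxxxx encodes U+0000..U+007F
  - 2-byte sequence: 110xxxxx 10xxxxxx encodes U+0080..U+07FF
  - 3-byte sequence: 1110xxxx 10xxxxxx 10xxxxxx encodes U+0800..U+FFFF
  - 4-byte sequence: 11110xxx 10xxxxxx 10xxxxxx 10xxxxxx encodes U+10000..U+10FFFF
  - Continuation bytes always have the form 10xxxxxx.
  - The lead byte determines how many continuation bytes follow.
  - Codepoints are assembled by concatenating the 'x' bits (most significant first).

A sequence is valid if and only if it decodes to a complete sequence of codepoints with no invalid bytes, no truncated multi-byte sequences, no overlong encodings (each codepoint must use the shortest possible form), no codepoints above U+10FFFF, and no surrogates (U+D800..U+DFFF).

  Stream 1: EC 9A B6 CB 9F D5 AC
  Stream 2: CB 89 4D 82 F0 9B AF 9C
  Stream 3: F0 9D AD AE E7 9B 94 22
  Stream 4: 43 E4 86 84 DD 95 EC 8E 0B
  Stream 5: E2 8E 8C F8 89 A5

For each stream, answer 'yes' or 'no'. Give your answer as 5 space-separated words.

Stream 1: decodes cleanly. VALID
Stream 2: error at byte offset 3. INVALID
Stream 3: decodes cleanly. VALID
Stream 4: error at byte offset 8. INVALID
Stream 5: error at byte offset 3. INVALID

Answer: yes no yes no no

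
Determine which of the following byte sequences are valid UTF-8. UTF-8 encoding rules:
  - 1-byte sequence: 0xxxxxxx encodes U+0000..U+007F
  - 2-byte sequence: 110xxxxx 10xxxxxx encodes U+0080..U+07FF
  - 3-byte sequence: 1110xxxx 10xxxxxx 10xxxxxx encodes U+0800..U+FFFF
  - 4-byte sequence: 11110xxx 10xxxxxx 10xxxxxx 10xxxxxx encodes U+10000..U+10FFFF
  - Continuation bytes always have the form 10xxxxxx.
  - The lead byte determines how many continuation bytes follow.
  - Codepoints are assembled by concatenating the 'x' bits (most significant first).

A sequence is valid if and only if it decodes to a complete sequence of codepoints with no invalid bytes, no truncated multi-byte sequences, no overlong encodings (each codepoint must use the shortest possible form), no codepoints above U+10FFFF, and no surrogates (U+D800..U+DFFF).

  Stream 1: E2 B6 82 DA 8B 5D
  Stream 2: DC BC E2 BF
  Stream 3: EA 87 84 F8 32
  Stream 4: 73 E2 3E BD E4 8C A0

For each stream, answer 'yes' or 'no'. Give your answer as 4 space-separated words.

Answer: yes no no no

Derivation:
Stream 1: decodes cleanly. VALID
Stream 2: error at byte offset 4. INVALID
Stream 3: error at byte offset 3. INVALID
Stream 4: error at byte offset 2. INVALID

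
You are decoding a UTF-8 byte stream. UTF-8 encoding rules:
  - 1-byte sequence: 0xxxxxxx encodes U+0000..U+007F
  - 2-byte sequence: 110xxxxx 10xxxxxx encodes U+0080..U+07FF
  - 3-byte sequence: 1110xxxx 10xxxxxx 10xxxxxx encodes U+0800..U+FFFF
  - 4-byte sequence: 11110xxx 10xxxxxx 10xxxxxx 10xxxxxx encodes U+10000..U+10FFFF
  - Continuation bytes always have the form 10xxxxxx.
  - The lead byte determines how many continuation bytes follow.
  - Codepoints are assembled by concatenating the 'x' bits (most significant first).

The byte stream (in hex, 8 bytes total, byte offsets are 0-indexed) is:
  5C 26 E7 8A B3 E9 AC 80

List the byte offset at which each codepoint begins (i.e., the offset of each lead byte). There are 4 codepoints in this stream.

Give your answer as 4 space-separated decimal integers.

Answer: 0 1 2 5

Derivation:
Byte[0]=5C: 1-byte ASCII. cp=U+005C
Byte[1]=26: 1-byte ASCII. cp=U+0026
Byte[2]=E7: 3-byte lead, need 2 cont bytes. acc=0x7
Byte[3]=8A: continuation. acc=(acc<<6)|0x0A=0x1CA
Byte[4]=B3: continuation. acc=(acc<<6)|0x33=0x72B3
Completed: cp=U+72B3 (starts at byte 2)
Byte[5]=E9: 3-byte lead, need 2 cont bytes. acc=0x9
Byte[6]=AC: continuation. acc=(acc<<6)|0x2C=0x26C
Byte[7]=80: continuation. acc=(acc<<6)|0x00=0x9B00
Completed: cp=U+9B00 (starts at byte 5)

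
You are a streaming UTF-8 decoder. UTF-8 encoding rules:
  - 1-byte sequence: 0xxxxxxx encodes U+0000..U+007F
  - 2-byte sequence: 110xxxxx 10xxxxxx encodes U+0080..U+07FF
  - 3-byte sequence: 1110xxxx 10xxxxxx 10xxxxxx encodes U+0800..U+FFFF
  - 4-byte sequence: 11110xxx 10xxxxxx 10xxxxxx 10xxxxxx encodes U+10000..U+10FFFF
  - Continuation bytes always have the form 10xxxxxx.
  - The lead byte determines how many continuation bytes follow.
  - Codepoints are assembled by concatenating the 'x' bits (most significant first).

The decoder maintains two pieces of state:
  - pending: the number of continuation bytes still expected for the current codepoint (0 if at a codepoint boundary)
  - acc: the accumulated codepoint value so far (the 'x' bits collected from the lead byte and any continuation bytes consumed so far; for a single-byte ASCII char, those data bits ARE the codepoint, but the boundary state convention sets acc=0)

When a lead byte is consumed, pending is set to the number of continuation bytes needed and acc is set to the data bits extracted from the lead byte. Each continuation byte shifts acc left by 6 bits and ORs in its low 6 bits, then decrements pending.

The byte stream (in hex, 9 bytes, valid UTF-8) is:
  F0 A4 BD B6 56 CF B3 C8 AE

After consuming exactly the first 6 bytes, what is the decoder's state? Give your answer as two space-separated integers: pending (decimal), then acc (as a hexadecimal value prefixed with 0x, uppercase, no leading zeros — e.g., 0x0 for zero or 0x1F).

Byte[0]=F0: 4-byte lead. pending=3, acc=0x0
Byte[1]=A4: continuation. acc=(acc<<6)|0x24=0x24, pending=2
Byte[2]=BD: continuation. acc=(acc<<6)|0x3D=0x93D, pending=1
Byte[3]=B6: continuation. acc=(acc<<6)|0x36=0x24F76, pending=0
Byte[4]=56: 1-byte. pending=0, acc=0x0
Byte[5]=CF: 2-byte lead. pending=1, acc=0xF

Answer: 1 0xF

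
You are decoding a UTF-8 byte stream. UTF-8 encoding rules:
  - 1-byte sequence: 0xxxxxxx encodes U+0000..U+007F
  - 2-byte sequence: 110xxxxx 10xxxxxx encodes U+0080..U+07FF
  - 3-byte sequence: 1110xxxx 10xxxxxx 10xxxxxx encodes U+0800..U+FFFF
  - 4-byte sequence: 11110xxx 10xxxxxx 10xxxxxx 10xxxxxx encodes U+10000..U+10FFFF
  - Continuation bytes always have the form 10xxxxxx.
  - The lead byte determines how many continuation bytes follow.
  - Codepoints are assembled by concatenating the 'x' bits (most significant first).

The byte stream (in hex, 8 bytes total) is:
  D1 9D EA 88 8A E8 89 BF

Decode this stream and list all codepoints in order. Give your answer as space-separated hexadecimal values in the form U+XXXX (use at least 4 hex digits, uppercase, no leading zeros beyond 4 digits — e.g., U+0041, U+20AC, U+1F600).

Byte[0]=D1: 2-byte lead, need 1 cont bytes. acc=0x11
Byte[1]=9D: continuation. acc=(acc<<6)|0x1D=0x45D
Completed: cp=U+045D (starts at byte 0)
Byte[2]=EA: 3-byte lead, need 2 cont bytes. acc=0xA
Byte[3]=88: continuation. acc=(acc<<6)|0x08=0x288
Byte[4]=8A: continuation. acc=(acc<<6)|0x0A=0xA20A
Completed: cp=U+A20A (starts at byte 2)
Byte[5]=E8: 3-byte lead, need 2 cont bytes. acc=0x8
Byte[6]=89: continuation. acc=(acc<<6)|0x09=0x209
Byte[7]=BF: continuation. acc=(acc<<6)|0x3F=0x827F
Completed: cp=U+827F (starts at byte 5)

Answer: U+045D U+A20A U+827F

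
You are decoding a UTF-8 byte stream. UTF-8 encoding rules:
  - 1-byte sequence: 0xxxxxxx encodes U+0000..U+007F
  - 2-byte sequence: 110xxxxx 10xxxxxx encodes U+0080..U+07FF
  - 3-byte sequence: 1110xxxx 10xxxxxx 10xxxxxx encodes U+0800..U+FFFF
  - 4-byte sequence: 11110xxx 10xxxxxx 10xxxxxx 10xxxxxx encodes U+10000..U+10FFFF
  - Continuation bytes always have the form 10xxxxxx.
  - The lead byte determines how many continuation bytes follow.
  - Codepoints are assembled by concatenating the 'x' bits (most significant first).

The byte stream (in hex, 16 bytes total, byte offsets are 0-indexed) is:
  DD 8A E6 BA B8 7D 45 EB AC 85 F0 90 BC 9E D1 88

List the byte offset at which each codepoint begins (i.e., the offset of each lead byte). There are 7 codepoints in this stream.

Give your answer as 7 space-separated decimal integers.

Byte[0]=DD: 2-byte lead, need 1 cont bytes. acc=0x1D
Byte[1]=8A: continuation. acc=(acc<<6)|0x0A=0x74A
Completed: cp=U+074A (starts at byte 0)
Byte[2]=E6: 3-byte lead, need 2 cont bytes. acc=0x6
Byte[3]=BA: continuation. acc=(acc<<6)|0x3A=0x1BA
Byte[4]=B8: continuation. acc=(acc<<6)|0x38=0x6EB8
Completed: cp=U+6EB8 (starts at byte 2)
Byte[5]=7D: 1-byte ASCII. cp=U+007D
Byte[6]=45: 1-byte ASCII. cp=U+0045
Byte[7]=EB: 3-byte lead, need 2 cont bytes. acc=0xB
Byte[8]=AC: continuation. acc=(acc<<6)|0x2C=0x2EC
Byte[9]=85: continuation. acc=(acc<<6)|0x05=0xBB05
Completed: cp=U+BB05 (starts at byte 7)
Byte[10]=F0: 4-byte lead, need 3 cont bytes. acc=0x0
Byte[11]=90: continuation. acc=(acc<<6)|0x10=0x10
Byte[12]=BC: continuation. acc=(acc<<6)|0x3C=0x43C
Byte[13]=9E: continuation. acc=(acc<<6)|0x1E=0x10F1E
Completed: cp=U+10F1E (starts at byte 10)
Byte[14]=D1: 2-byte lead, need 1 cont bytes. acc=0x11
Byte[15]=88: continuation. acc=(acc<<6)|0x08=0x448
Completed: cp=U+0448 (starts at byte 14)

Answer: 0 2 5 6 7 10 14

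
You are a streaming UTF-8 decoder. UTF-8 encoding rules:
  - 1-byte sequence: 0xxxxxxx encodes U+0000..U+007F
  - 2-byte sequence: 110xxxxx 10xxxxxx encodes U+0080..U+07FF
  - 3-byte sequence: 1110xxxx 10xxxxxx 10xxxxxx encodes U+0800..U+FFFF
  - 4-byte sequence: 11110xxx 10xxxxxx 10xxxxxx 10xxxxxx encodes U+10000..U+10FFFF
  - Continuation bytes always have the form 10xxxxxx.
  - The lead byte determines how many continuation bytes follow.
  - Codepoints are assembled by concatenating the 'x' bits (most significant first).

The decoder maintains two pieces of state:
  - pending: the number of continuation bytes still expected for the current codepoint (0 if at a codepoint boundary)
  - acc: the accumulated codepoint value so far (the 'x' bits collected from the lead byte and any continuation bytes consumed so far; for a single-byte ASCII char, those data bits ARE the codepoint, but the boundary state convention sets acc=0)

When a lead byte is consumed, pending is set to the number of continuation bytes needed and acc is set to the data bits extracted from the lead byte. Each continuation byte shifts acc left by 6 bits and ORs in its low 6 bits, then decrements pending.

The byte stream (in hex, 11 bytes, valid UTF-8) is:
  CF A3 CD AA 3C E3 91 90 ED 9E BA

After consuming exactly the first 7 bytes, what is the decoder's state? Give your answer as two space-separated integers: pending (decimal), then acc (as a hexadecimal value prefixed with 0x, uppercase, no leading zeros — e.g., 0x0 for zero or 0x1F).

Answer: 1 0xD1

Derivation:
Byte[0]=CF: 2-byte lead. pending=1, acc=0xF
Byte[1]=A3: continuation. acc=(acc<<6)|0x23=0x3E3, pending=0
Byte[2]=CD: 2-byte lead. pending=1, acc=0xD
Byte[3]=AA: continuation. acc=(acc<<6)|0x2A=0x36A, pending=0
Byte[4]=3C: 1-byte. pending=0, acc=0x0
Byte[5]=E3: 3-byte lead. pending=2, acc=0x3
Byte[6]=91: continuation. acc=(acc<<6)|0x11=0xD1, pending=1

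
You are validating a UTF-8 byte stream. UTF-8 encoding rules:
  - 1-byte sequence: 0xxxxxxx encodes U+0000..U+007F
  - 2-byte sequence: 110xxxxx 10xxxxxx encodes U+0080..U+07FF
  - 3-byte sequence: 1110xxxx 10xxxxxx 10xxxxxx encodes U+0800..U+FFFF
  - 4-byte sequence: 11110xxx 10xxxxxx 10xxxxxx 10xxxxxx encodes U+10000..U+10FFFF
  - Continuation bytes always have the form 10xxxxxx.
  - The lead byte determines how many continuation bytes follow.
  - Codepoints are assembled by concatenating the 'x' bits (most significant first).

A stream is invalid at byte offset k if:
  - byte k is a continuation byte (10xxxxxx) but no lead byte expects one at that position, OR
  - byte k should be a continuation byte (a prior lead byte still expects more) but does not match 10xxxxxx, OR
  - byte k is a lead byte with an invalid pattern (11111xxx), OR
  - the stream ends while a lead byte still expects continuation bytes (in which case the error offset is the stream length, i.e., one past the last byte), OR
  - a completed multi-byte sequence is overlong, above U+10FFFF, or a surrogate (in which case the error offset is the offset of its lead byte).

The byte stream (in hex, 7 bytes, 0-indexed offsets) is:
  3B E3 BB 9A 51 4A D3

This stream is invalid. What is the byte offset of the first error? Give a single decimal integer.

Answer: 7

Derivation:
Byte[0]=3B: 1-byte ASCII. cp=U+003B
Byte[1]=E3: 3-byte lead, need 2 cont bytes. acc=0x3
Byte[2]=BB: continuation. acc=(acc<<6)|0x3B=0xFB
Byte[3]=9A: continuation. acc=(acc<<6)|0x1A=0x3EDA
Completed: cp=U+3EDA (starts at byte 1)
Byte[4]=51: 1-byte ASCII. cp=U+0051
Byte[5]=4A: 1-byte ASCII. cp=U+004A
Byte[6]=D3: 2-byte lead, need 1 cont bytes. acc=0x13
Byte[7]: stream ended, expected continuation. INVALID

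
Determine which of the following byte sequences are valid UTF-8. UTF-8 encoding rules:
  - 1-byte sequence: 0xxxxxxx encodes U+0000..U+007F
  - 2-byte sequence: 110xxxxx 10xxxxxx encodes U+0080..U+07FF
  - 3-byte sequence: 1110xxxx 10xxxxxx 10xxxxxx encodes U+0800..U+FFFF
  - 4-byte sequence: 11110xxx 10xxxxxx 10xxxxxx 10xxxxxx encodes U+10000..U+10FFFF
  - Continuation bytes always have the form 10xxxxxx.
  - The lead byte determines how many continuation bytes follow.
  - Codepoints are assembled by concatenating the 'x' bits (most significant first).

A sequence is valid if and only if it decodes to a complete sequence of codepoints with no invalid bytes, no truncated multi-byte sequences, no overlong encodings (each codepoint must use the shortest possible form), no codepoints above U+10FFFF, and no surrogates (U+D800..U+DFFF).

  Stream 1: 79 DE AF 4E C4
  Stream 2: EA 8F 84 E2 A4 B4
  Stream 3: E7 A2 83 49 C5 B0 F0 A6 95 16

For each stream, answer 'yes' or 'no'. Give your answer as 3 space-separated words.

Answer: no yes no

Derivation:
Stream 1: error at byte offset 5. INVALID
Stream 2: decodes cleanly. VALID
Stream 3: error at byte offset 9. INVALID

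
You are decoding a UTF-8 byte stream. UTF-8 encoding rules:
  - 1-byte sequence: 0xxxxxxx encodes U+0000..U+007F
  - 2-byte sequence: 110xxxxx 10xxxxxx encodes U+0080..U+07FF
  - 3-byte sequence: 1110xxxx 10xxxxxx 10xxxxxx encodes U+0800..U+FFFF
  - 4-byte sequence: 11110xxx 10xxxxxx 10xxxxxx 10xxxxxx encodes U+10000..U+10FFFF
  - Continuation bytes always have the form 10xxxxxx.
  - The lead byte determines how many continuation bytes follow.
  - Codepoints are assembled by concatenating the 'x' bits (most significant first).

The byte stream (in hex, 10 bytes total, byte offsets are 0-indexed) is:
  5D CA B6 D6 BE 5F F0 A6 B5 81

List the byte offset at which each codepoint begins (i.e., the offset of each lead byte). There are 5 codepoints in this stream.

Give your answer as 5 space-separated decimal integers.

Byte[0]=5D: 1-byte ASCII. cp=U+005D
Byte[1]=CA: 2-byte lead, need 1 cont bytes. acc=0xA
Byte[2]=B6: continuation. acc=(acc<<6)|0x36=0x2B6
Completed: cp=U+02B6 (starts at byte 1)
Byte[3]=D6: 2-byte lead, need 1 cont bytes. acc=0x16
Byte[4]=BE: continuation. acc=(acc<<6)|0x3E=0x5BE
Completed: cp=U+05BE (starts at byte 3)
Byte[5]=5F: 1-byte ASCII. cp=U+005F
Byte[6]=F0: 4-byte lead, need 3 cont bytes. acc=0x0
Byte[7]=A6: continuation. acc=(acc<<6)|0x26=0x26
Byte[8]=B5: continuation. acc=(acc<<6)|0x35=0x9B5
Byte[9]=81: continuation. acc=(acc<<6)|0x01=0x26D41
Completed: cp=U+26D41 (starts at byte 6)

Answer: 0 1 3 5 6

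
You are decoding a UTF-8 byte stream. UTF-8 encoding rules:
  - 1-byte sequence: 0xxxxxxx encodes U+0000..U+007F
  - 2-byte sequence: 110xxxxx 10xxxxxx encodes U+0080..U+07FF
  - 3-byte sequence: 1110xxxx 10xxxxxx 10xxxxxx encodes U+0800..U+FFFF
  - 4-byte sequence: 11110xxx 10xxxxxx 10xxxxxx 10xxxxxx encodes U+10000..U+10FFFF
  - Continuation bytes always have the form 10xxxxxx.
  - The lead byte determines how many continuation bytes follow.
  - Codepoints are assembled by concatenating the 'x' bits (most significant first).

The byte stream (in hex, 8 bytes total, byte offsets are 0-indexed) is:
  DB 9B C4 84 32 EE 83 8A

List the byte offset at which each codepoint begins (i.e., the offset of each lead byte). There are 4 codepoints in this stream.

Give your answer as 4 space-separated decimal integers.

Byte[0]=DB: 2-byte lead, need 1 cont bytes. acc=0x1B
Byte[1]=9B: continuation. acc=(acc<<6)|0x1B=0x6DB
Completed: cp=U+06DB (starts at byte 0)
Byte[2]=C4: 2-byte lead, need 1 cont bytes. acc=0x4
Byte[3]=84: continuation. acc=(acc<<6)|0x04=0x104
Completed: cp=U+0104 (starts at byte 2)
Byte[4]=32: 1-byte ASCII. cp=U+0032
Byte[5]=EE: 3-byte lead, need 2 cont bytes. acc=0xE
Byte[6]=83: continuation. acc=(acc<<6)|0x03=0x383
Byte[7]=8A: continuation. acc=(acc<<6)|0x0A=0xE0CA
Completed: cp=U+E0CA (starts at byte 5)

Answer: 0 2 4 5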